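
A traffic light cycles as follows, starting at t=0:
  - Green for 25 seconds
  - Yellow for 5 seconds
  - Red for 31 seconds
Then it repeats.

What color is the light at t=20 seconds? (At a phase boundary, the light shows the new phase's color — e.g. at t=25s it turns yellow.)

Answer: green

Derivation:
Cycle length = 25 + 5 + 31 = 61s
t = 20, phase_t = 20 mod 61 = 20
20 < 25 (green end) → GREEN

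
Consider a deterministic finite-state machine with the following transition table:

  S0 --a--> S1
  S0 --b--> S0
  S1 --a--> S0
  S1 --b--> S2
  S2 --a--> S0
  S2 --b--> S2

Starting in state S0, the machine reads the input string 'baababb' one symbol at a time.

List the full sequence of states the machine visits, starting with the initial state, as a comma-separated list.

Answer: S0, S0, S1, S0, S0, S1, S2, S2

Derivation:
Start: S0
  read 'b': S0 --b--> S0
  read 'a': S0 --a--> S1
  read 'a': S1 --a--> S0
  read 'b': S0 --b--> S0
  read 'a': S0 --a--> S1
  read 'b': S1 --b--> S2
  read 'b': S2 --b--> S2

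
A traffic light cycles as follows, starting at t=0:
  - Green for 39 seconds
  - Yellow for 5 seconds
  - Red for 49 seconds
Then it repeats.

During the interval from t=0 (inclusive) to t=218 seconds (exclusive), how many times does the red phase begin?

Cycle = 39+5+49 = 93s
red phase starts at t = k*93 + 44 for k=0,1,2,...
Need k*93+44 < 218 → k < 1.871
k ∈ {0, ..., 1} → 2 starts

Answer: 2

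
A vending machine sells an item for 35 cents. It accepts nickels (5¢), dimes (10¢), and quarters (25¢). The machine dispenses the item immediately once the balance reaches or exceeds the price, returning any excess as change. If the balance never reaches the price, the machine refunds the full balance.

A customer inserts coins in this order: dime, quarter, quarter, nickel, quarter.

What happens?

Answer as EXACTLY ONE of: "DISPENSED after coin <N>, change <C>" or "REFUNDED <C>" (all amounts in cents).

Price: 35¢
Coin 1 (dime, 10¢): balance = 10¢
Coin 2 (quarter, 25¢): balance = 35¢
  → balance >= price → DISPENSE, change = 35 - 35 = 0¢

Answer: DISPENSED after coin 2, change 0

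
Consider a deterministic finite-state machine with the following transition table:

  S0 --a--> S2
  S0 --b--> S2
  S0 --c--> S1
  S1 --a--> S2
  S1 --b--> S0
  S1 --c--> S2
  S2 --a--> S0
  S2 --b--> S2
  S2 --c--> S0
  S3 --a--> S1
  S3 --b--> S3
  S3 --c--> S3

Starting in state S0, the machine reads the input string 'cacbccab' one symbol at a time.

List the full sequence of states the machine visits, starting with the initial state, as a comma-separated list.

Answer: S0, S1, S2, S0, S2, S0, S1, S2, S2

Derivation:
Start: S0
  read 'c': S0 --c--> S1
  read 'a': S1 --a--> S2
  read 'c': S2 --c--> S0
  read 'b': S0 --b--> S2
  read 'c': S2 --c--> S0
  read 'c': S0 --c--> S1
  read 'a': S1 --a--> S2
  read 'b': S2 --b--> S2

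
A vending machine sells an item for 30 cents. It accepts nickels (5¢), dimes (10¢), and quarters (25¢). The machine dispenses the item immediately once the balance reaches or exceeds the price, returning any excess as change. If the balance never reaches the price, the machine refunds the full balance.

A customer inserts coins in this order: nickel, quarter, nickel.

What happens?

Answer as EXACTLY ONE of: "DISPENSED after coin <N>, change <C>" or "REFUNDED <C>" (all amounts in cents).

Answer: DISPENSED after coin 2, change 0

Derivation:
Price: 30¢
Coin 1 (nickel, 5¢): balance = 5¢
Coin 2 (quarter, 25¢): balance = 30¢
  → balance >= price → DISPENSE, change = 30 - 30 = 0¢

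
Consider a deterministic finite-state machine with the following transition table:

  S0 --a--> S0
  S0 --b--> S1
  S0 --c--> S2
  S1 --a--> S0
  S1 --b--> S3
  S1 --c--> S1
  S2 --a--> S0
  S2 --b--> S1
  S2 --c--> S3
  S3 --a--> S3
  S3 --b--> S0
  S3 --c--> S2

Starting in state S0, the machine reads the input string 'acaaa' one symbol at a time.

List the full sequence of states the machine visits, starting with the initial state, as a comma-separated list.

Start: S0
  read 'a': S0 --a--> S0
  read 'c': S0 --c--> S2
  read 'a': S2 --a--> S0
  read 'a': S0 --a--> S0
  read 'a': S0 --a--> S0

Answer: S0, S0, S2, S0, S0, S0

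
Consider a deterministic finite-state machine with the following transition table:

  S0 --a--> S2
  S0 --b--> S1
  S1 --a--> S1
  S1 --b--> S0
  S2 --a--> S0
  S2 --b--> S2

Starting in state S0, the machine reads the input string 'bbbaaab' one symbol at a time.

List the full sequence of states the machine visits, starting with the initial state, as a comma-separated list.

Start: S0
  read 'b': S0 --b--> S1
  read 'b': S1 --b--> S0
  read 'b': S0 --b--> S1
  read 'a': S1 --a--> S1
  read 'a': S1 --a--> S1
  read 'a': S1 --a--> S1
  read 'b': S1 --b--> S0

Answer: S0, S1, S0, S1, S1, S1, S1, S0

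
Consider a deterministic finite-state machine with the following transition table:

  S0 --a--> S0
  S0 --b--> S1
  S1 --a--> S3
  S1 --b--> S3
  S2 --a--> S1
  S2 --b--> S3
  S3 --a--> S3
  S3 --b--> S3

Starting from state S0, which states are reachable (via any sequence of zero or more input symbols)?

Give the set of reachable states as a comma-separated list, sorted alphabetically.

BFS from S0:
  visit S0: S0--a-->S0 (seen), S0--b-->S1 (new)
  visit S1: S1--a-->S3 (new), S1--b-->S3 (seen)
  visit S3: S3--a-->S3 (seen), S3--b-->S3 (seen)

Answer: S0, S1, S3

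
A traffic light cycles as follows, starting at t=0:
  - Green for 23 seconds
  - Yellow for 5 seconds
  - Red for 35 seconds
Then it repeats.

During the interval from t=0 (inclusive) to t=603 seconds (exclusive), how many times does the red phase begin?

Answer: 10

Derivation:
Cycle = 23+5+35 = 63s
red phase starts at t = k*63 + 28 for k=0,1,2,...
Need k*63+28 < 603 → k < 9.127
k ∈ {0, ..., 9} → 10 starts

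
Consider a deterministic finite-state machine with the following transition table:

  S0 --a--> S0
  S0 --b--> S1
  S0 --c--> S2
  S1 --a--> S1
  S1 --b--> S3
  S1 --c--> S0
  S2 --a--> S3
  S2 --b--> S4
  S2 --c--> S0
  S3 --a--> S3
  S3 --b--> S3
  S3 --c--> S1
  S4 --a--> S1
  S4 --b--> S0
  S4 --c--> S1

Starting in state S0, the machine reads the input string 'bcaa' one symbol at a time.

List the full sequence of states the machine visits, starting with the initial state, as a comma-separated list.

Start: S0
  read 'b': S0 --b--> S1
  read 'c': S1 --c--> S0
  read 'a': S0 --a--> S0
  read 'a': S0 --a--> S0

Answer: S0, S1, S0, S0, S0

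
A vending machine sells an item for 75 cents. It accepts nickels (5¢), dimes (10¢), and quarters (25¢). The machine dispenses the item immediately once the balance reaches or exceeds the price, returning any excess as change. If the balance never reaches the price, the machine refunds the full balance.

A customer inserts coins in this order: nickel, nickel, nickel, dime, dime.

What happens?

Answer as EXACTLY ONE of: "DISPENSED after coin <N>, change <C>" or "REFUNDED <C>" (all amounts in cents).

Price: 75¢
Coin 1 (nickel, 5¢): balance = 5¢
Coin 2 (nickel, 5¢): balance = 10¢
Coin 3 (nickel, 5¢): balance = 15¢
Coin 4 (dime, 10¢): balance = 25¢
Coin 5 (dime, 10¢): balance = 35¢
All coins inserted, balance 35¢ < price 75¢ → REFUND 35¢

Answer: REFUNDED 35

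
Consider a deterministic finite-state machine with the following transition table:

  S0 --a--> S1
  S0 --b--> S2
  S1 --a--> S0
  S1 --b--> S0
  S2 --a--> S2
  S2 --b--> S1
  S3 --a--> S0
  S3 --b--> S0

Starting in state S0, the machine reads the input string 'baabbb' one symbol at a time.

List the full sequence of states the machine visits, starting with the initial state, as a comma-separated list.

Start: S0
  read 'b': S0 --b--> S2
  read 'a': S2 --a--> S2
  read 'a': S2 --a--> S2
  read 'b': S2 --b--> S1
  read 'b': S1 --b--> S0
  read 'b': S0 --b--> S2

Answer: S0, S2, S2, S2, S1, S0, S2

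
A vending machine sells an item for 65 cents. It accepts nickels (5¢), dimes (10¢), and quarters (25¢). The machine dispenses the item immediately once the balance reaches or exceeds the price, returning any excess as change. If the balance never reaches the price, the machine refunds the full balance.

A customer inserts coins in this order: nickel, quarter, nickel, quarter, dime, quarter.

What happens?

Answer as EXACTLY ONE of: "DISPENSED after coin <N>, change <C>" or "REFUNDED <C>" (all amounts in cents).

Price: 65¢
Coin 1 (nickel, 5¢): balance = 5¢
Coin 2 (quarter, 25¢): balance = 30¢
Coin 3 (nickel, 5¢): balance = 35¢
Coin 4 (quarter, 25¢): balance = 60¢
Coin 5 (dime, 10¢): balance = 70¢
  → balance >= price → DISPENSE, change = 70 - 65 = 5¢

Answer: DISPENSED after coin 5, change 5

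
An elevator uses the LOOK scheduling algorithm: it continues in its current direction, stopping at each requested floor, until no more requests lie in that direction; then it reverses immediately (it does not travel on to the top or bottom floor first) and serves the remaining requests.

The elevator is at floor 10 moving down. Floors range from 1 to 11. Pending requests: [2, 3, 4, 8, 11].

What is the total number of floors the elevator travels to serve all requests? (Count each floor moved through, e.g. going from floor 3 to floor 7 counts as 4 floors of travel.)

Answer: 17

Derivation:
Start at floor 10 moving down, LOOK stop order: [8, 4, 3, 2, 11]
  10 → 8: |8-10| = 2, total = 2
  8 → 4: |4-8| = 4, total = 6
  4 → 3: |3-4| = 1, total = 7
  3 → 2: |2-3| = 1, total = 8
  2 → 11: |11-2| = 9, total = 17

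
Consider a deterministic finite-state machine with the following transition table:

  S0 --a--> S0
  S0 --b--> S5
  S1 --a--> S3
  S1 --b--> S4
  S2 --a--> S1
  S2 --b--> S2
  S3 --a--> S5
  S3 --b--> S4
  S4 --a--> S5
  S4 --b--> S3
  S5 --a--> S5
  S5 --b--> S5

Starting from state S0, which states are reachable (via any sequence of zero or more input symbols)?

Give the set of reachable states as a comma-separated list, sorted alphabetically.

Answer: S0, S5

Derivation:
BFS from S0:
  visit S0: S0--a-->S0 (seen), S0--b-->S5 (new)
  visit S5: S5--a-->S5 (seen), S5--b-->S5 (seen)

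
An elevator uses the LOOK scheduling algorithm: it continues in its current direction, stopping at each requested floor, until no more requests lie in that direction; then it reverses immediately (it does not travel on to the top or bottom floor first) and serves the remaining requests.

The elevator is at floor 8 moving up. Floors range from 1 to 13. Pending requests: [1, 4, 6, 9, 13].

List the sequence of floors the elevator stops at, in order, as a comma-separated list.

Answer: 9, 13, 6, 4, 1

Derivation:
Current: 8, moving UP
Serve above first (ascending): [9, 13]
Then reverse, serve below (descending): [6, 4, 1]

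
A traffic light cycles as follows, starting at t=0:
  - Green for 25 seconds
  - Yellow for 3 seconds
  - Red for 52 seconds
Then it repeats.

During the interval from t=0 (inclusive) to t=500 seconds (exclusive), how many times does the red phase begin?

Answer: 6

Derivation:
Cycle = 25+3+52 = 80s
red phase starts at t = k*80 + 28 for k=0,1,2,...
Need k*80+28 < 500 → k < 5.900
k ∈ {0, ..., 5} → 6 starts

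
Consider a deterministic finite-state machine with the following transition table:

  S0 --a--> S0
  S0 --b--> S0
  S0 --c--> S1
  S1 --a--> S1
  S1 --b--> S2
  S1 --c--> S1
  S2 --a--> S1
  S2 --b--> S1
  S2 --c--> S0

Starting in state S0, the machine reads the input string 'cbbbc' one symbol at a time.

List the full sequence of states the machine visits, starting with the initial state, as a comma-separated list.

Answer: S0, S1, S2, S1, S2, S0

Derivation:
Start: S0
  read 'c': S0 --c--> S1
  read 'b': S1 --b--> S2
  read 'b': S2 --b--> S1
  read 'b': S1 --b--> S2
  read 'c': S2 --c--> S0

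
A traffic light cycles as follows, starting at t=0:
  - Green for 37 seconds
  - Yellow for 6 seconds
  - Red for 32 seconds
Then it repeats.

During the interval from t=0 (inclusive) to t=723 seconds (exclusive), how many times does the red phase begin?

Cycle = 37+6+32 = 75s
red phase starts at t = k*75 + 43 for k=0,1,2,...
Need k*75+43 < 723 → k < 9.067
k ∈ {0, ..., 9} → 10 starts

Answer: 10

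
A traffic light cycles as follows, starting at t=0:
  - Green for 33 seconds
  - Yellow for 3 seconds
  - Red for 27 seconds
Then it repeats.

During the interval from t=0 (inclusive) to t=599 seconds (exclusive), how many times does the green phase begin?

Cycle = 33+3+27 = 63s
green phase starts at t = k*63 + 0 for k=0,1,2,...
Need k*63+0 < 599 → k < 9.508
k ∈ {0, ..., 9} → 10 starts

Answer: 10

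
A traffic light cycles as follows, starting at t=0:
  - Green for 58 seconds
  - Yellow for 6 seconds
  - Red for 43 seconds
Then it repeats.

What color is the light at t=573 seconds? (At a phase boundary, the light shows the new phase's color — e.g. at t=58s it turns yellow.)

Answer: green

Derivation:
Cycle length = 58 + 6 + 43 = 107s
t = 573, phase_t = 573 mod 107 = 38
38 < 58 (green end) → GREEN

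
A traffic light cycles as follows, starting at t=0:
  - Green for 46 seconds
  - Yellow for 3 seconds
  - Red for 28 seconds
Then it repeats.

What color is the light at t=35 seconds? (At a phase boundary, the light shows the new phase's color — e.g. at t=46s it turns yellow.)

Answer: green

Derivation:
Cycle length = 46 + 3 + 28 = 77s
t = 35, phase_t = 35 mod 77 = 35
35 < 46 (green end) → GREEN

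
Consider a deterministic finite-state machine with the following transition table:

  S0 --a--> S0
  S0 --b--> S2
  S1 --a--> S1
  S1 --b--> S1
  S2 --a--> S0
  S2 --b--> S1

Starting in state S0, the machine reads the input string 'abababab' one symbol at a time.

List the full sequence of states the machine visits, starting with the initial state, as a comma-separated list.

Answer: S0, S0, S2, S0, S2, S0, S2, S0, S2

Derivation:
Start: S0
  read 'a': S0 --a--> S0
  read 'b': S0 --b--> S2
  read 'a': S2 --a--> S0
  read 'b': S0 --b--> S2
  read 'a': S2 --a--> S0
  read 'b': S0 --b--> S2
  read 'a': S2 --a--> S0
  read 'b': S0 --b--> S2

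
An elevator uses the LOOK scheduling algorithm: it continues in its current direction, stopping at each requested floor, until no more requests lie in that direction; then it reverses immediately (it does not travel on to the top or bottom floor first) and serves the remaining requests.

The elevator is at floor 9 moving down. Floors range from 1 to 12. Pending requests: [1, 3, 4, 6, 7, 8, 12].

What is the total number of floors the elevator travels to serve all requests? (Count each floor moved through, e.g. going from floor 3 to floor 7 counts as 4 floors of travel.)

Start at floor 9 moving down, LOOK stop order: [8, 7, 6, 4, 3, 1, 12]
  9 → 8: |8-9| = 1, total = 1
  8 → 7: |7-8| = 1, total = 2
  7 → 6: |6-7| = 1, total = 3
  6 → 4: |4-6| = 2, total = 5
  4 → 3: |3-4| = 1, total = 6
  3 → 1: |1-3| = 2, total = 8
  1 → 12: |12-1| = 11, total = 19

Answer: 19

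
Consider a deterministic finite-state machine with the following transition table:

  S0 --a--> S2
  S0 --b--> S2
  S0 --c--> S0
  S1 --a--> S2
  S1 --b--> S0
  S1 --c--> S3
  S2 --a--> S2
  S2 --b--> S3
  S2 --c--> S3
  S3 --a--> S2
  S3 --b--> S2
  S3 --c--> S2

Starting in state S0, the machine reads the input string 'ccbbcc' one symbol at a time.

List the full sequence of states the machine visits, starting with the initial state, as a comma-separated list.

Start: S0
  read 'c': S0 --c--> S0
  read 'c': S0 --c--> S0
  read 'b': S0 --b--> S2
  read 'b': S2 --b--> S3
  read 'c': S3 --c--> S2
  read 'c': S2 --c--> S3

Answer: S0, S0, S0, S2, S3, S2, S3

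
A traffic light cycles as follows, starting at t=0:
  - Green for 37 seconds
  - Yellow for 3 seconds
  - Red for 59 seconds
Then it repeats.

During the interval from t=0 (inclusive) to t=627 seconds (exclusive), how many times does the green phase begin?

Cycle = 37+3+59 = 99s
green phase starts at t = k*99 + 0 for k=0,1,2,...
Need k*99+0 < 627 → k < 6.333
k ∈ {0, ..., 6} → 7 starts

Answer: 7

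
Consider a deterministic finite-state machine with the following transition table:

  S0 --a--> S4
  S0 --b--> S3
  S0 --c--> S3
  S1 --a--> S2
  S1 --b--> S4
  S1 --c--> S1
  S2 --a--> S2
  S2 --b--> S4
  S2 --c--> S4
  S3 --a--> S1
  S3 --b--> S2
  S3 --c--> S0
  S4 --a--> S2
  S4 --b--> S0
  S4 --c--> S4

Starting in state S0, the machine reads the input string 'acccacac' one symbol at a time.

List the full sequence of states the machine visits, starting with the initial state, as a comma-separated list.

Start: S0
  read 'a': S0 --a--> S4
  read 'c': S4 --c--> S4
  read 'c': S4 --c--> S4
  read 'c': S4 --c--> S4
  read 'a': S4 --a--> S2
  read 'c': S2 --c--> S4
  read 'a': S4 --a--> S2
  read 'c': S2 --c--> S4

Answer: S0, S4, S4, S4, S4, S2, S4, S2, S4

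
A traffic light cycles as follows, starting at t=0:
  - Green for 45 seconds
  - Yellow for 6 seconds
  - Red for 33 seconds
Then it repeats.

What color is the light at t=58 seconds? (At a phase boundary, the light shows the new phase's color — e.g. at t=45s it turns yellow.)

Cycle length = 45 + 6 + 33 = 84s
t = 58, phase_t = 58 mod 84 = 58
58 >= 51 → RED

Answer: red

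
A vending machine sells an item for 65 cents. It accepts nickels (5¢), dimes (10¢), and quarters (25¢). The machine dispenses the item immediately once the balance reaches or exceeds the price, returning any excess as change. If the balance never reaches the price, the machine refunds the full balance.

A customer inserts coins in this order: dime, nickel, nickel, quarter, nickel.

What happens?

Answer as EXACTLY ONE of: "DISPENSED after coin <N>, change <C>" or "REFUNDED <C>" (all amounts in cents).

Answer: REFUNDED 50

Derivation:
Price: 65¢
Coin 1 (dime, 10¢): balance = 10¢
Coin 2 (nickel, 5¢): balance = 15¢
Coin 3 (nickel, 5¢): balance = 20¢
Coin 4 (quarter, 25¢): balance = 45¢
Coin 5 (nickel, 5¢): balance = 50¢
All coins inserted, balance 50¢ < price 65¢ → REFUND 50¢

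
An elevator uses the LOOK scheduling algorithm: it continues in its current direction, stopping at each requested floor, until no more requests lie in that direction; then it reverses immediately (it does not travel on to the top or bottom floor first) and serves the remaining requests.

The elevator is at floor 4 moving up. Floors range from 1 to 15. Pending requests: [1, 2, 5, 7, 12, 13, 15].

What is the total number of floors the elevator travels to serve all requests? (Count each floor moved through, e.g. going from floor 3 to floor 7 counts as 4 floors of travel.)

Answer: 25

Derivation:
Start at floor 4 moving up, LOOK stop order: [5, 7, 12, 13, 15, 2, 1]
  4 → 5: |5-4| = 1, total = 1
  5 → 7: |7-5| = 2, total = 3
  7 → 12: |12-7| = 5, total = 8
  12 → 13: |13-12| = 1, total = 9
  13 → 15: |15-13| = 2, total = 11
  15 → 2: |2-15| = 13, total = 24
  2 → 1: |1-2| = 1, total = 25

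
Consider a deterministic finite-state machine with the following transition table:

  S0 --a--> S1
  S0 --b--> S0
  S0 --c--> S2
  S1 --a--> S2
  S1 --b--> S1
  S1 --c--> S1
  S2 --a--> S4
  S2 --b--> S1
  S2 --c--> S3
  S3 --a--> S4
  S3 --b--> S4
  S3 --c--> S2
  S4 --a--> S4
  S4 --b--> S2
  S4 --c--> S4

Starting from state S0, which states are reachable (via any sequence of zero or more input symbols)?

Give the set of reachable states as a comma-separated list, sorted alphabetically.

Answer: S0, S1, S2, S3, S4

Derivation:
BFS from S0:
  visit S0: S0--a-->S1 (new), S0--b-->S0 (seen), S0--c-->S2 (new)
  visit S1: S1--a-->S2 (seen), S1--b-->S1 (seen), S1--c-->S1 (seen)
  visit S2: S2--a-->S4 (new), S2--b-->S1 (seen), S2--c-->S3 (new)
  visit S4: S4--a-->S4 (seen), S4--b-->S2 (seen), S4--c-->S4 (seen)
  visit S3: S3--a-->S4 (seen), S3--b-->S4 (seen), S3--c-->S2 (seen)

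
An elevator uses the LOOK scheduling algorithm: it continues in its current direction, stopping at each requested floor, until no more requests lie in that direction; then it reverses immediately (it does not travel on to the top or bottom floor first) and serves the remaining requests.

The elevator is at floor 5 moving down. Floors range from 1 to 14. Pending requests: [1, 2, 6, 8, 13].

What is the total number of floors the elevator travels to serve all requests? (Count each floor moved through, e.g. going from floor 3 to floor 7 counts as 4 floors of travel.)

Answer: 16

Derivation:
Start at floor 5 moving down, LOOK stop order: [2, 1, 6, 8, 13]
  5 → 2: |2-5| = 3, total = 3
  2 → 1: |1-2| = 1, total = 4
  1 → 6: |6-1| = 5, total = 9
  6 → 8: |8-6| = 2, total = 11
  8 → 13: |13-8| = 5, total = 16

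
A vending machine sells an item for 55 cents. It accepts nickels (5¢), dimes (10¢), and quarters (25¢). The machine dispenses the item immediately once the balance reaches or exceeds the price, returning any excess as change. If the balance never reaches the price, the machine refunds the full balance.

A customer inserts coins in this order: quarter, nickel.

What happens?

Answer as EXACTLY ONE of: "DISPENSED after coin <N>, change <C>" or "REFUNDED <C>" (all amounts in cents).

Price: 55¢
Coin 1 (quarter, 25¢): balance = 25¢
Coin 2 (nickel, 5¢): balance = 30¢
All coins inserted, balance 30¢ < price 55¢ → REFUND 30¢

Answer: REFUNDED 30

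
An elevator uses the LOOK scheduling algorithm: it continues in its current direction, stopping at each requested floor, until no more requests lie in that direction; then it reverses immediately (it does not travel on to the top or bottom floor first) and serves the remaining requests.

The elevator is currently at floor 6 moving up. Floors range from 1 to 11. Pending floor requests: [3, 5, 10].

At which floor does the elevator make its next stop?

Answer: 10

Derivation:
Current floor: 6, direction: up
Requests above: [10]
Requests below: [3, 5]
Moving up and requests lie above → nearest above is min([10]) = 10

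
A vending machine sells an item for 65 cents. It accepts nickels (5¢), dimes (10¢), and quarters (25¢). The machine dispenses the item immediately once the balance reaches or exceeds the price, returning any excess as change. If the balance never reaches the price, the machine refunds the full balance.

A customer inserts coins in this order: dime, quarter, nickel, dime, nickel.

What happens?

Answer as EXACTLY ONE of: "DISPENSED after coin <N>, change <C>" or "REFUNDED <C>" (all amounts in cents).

Price: 65¢
Coin 1 (dime, 10¢): balance = 10¢
Coin 2 (quarter, 25¢): balance = 35¢
Coin 3 (nickel, 5¢): balance = 40¢
Coin 4 (dime, 10¢): balance = 50¢
Coin 5 (nickel, 5¢): balance = 55¢
All coins inserted, balance 55¢ < price 65¢ → REFUND 55¢

Answer: REFUNDED 55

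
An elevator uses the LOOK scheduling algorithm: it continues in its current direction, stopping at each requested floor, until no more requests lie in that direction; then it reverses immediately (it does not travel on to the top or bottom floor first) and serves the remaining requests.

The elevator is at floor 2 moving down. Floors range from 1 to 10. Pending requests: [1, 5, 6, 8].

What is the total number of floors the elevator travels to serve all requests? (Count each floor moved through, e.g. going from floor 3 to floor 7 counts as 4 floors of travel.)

Answer: 8

Derivation:
Start at floor 2 moving down, LOOK stop order: [1, 5, 6, 8]
  2 → 1: |1-2| = 1, total = 1
  1 → 5: |5-1| = 4, total = 5
  5 → 6: |6-5| = 1, total = 6
  6 → 8: |8-6| = 2, total = 8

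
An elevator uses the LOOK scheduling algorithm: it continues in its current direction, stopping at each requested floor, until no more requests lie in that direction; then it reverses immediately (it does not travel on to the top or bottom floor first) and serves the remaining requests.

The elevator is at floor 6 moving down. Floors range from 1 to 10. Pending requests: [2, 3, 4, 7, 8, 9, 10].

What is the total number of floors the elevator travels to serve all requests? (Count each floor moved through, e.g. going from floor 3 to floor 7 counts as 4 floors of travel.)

Answer: 12

Derivation:
Start at floor 6 moving down, LOOK stop order: [4, 3, 2, 7, 8, 9, 10]
  6 → 4: |4-6| = 2, total = 2
  4 → 3: |3-4| = 1, total = 3
  3 → 2: |2-3| = 1, total = 4
  2 → 7: |7-2| = 5, total = 9
  7 → 8: |8-7| = 1, total = 10
  8 → 9: |9-8| = 1, total = 11
  9 → 10: |10-9| = 1, total = 12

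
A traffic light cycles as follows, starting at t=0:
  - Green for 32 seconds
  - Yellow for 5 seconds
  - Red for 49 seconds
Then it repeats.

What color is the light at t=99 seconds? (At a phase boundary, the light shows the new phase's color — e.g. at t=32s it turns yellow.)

Answer: green

Derivation:
Cycle length = 32 + 5 + 49 = 86s
t = 99, phase_t = 99 mod 86 = 13
13 < 32 (green end) → GREEN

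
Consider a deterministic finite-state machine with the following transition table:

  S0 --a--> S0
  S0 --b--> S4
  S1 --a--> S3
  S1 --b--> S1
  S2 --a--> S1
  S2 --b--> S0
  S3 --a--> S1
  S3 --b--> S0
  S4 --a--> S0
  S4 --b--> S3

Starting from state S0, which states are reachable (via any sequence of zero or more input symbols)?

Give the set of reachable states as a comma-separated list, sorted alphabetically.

BFS from S0:
  visit S0: S0--a-->S0 (seen), S0--b-->S4 (new)
  visit S4: S4--a-->S0 (seen), S4--b-->S3 (new)
  visit S3: S3--a-->S1 (new), S3--b-->S0 (seen)
  visit S1: S1--a-->S3 (seen), S1--b-->S1 (seen)

Answer: S0, S1, S3, S4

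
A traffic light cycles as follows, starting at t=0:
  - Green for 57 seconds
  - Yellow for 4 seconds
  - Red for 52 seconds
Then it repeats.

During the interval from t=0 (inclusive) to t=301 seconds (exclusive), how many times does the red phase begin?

Answer: 3

Derivation:
Cycle = 57+4+52 = 113s
red phase starts at t = k*113 + 61 for k=0,1,2,...
Need k*113+61 < 301 → k < 2.124
k ∈ {0, ..., 2} → 3 starts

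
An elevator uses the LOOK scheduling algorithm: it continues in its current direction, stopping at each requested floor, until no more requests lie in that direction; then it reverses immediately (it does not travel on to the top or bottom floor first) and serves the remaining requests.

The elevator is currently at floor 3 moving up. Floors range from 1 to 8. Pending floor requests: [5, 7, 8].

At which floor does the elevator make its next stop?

Current floor: 3, direction: up
Requests above: [5, 7, 8]
Requests below: []
Moving up and requests lie above → nearest above is min([5, 7, 8]) = 5

Answer: 5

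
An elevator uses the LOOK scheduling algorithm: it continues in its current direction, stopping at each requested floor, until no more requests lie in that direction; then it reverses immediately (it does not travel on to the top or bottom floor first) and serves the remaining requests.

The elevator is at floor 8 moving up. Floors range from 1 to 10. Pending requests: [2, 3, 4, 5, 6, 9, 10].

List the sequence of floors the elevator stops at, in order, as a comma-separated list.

Current: 8, moving UP
Serve above first (ascending): [9, 10]
Then reverse, serve below (descending): [6, 5, 4, 3, 2]

Answer: 9, 10, 6, 5, 4, 3, 2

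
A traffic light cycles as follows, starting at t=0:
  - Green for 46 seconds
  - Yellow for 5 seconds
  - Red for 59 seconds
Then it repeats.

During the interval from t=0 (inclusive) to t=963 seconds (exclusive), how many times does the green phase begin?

Answer: 9

Derivation:
Cycle = 46+5+59 = 110s
green phase starts at t = k*110 + 0 for k=0,1,2,...
Need k*110+0 < 963 → k < 8.755
k ∈ {0, ..., 8} → 9 starts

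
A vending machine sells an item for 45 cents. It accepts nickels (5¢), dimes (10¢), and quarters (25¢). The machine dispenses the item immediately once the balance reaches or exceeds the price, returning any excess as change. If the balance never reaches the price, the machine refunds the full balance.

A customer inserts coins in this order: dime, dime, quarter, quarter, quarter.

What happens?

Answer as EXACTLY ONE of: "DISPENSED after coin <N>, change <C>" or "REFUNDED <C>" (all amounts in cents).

Answer: DISPENSED after coin 3, change 0

Derivation:
Price: 45¢
Coin 1 (dime, 10¢): balance = 10¢
Coin 2 (dime, 10¢): balance = 20¢
Coin 3 (quarter, 25¢): balance = 45¢
  → balance >= price → DISPENSE, change = 45 - 45 = 0¢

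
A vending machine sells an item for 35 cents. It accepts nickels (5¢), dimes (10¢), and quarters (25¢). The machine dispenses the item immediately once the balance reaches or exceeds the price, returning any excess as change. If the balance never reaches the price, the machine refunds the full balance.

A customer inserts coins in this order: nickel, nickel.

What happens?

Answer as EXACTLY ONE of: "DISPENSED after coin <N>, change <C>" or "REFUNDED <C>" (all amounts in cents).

Answer: REFUNDED 10

Derivation:
Price: 35¢
Coin 1 (nickel, 5¢): balance = 5¢
Coin 2 (nickel, 5¢): balance = 10¢
All coins inserted, balance 10¢ < price 35¢ → REFUND 10¢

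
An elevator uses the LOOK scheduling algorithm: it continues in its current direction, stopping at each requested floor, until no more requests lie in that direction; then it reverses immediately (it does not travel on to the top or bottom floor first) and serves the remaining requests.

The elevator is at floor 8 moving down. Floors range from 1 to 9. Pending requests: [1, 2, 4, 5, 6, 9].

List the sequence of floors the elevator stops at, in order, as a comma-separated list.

Current: 8, moving DOWN
Serve below first (descending): [6, 5, 4, 2, 1]
Then reverse, serve above (ascending): [9]

Answer: 6, 5, 4, 2, 1, 9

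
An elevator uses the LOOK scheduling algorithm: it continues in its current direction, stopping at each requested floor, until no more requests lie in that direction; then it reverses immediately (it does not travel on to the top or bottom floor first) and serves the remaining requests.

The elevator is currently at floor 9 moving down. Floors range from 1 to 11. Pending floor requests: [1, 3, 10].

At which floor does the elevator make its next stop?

Answer: 3

Derivation:
Current floor: 9, direction: down
Requests above: [10]
Requests below: [1, 3]
Moving down and requests lie below → nearest below is max([1, 3]) = 3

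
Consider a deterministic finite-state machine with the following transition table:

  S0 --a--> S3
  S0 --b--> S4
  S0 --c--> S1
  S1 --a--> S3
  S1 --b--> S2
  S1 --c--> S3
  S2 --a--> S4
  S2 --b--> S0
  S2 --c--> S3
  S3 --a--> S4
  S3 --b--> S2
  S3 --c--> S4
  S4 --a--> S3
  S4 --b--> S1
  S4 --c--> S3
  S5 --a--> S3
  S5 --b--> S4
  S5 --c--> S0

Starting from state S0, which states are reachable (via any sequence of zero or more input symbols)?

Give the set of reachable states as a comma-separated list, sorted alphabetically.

BFS from S0:
  visit S0: S0--a-->S3 (new), S0--b-->S4 (new), S0--c-->S1 (new)
  visit S3: S3--a-->S4 (seen), S3--b-->S2 (new), S3--c-->S4 (seen)
  visit S4: S4--a-->S3 (seen), S4--b-->S1 (seen), S4--c-->S3 (seen)
  visit S1: S1--a-->S3 (seen), S1--b-->S2 (seen), S1--c-->S3 (seen)
  visit S2: S2--a-->S4 (seen), S2--b-->S0 (seen), S2--c-->S3 (seen)

Answer: S0, S1, S2, S3, S4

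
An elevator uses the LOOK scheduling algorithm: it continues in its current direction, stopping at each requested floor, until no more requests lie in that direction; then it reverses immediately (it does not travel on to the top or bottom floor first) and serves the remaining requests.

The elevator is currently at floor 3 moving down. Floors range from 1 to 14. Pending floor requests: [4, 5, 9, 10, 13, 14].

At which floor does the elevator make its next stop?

Answer: 4

Derivation:
Current floor: 3, direction: down
Requests above: [4, 5, 9, 10, 13, 14]
Requests below: []
Moving down but no requests below → reverse; nearest above is min([4, 5, 9, 10, 13, 14]) = 4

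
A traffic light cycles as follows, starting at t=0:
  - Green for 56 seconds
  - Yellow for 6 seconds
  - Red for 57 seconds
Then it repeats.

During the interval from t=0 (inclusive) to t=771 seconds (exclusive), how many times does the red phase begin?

Cycle = 56+6+57 = 119s
red phase starts at t = k*119 + 62 for k=0,1,2,...
Need k*119+62 < 771 → k < 5.958
k ∈ {0, ..., 5} → 6 starts

Answer: 6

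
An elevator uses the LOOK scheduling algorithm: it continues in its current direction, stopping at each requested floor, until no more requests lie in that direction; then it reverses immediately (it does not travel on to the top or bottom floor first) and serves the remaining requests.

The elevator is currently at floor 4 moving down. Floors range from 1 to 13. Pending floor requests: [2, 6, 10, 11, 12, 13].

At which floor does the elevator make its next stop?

Current floor: 4, direction: down
Requests above: [6, 10, 11, 12, 13]
Requests below: [2]
Moving down and requests lie below → nearest below is max([2]) = 2

Answer: 2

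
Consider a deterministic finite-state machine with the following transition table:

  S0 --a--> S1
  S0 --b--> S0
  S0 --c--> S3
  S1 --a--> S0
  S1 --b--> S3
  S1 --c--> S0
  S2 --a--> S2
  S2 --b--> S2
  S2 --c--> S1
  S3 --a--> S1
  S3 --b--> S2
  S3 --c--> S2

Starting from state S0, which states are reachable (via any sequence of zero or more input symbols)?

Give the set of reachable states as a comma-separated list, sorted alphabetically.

Answer: S0, S1, S2, S3

Derivation:
BFS from S0:
  visit S0: S0--a-->S1 (new), S0--b-->S0 (seen), S0--c-->S3 (new)
  visit S1: S1--a-->S0 (seen), S1--b-->S3 (seen), S1--c-->S0 (seen)
  visit S3: S3--a-->S1 (seen), S3--b-->S2 (new), S3--c-->S2 (seen)
  visit S2: S2--a-->S2 (seen), S2--b-->S2 (seen), S2--c-->S1 (seen)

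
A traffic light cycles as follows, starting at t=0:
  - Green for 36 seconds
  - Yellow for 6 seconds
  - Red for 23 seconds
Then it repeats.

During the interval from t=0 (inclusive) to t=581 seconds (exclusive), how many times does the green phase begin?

Cycle = 36+6+23 = 65s
green phase starts at t = k*65 + 0 for k=0,1,2,...
Need k*65+0 < 581 → k < 8.938
k ∈ {0, ..., 8} → 9 starts

Answer: 9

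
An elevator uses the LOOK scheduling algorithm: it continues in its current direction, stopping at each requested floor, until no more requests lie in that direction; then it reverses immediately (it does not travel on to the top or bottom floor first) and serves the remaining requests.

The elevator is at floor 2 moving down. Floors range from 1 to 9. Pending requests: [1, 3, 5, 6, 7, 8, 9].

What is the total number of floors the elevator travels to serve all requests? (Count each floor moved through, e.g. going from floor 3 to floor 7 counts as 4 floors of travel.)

Answer: 9

Derivation:
Start at floor 2 moving down, LOOK stop order: [1, 3, 5, 6, 7, 8, 9]
  2 → 1: |1-2| = 1, total = 1
  1 → 3: |3-1| = 2, total = 3
  3 → 5: |5-3| = 2, total = 5
  5 → 6: |6-5| = 1, total = 6
  6 → 7: |7-6| = 1, total = 7
  7 → 8: |8-7| = 1, total = 8
  8 → 9: |9-8| = 1, total = 9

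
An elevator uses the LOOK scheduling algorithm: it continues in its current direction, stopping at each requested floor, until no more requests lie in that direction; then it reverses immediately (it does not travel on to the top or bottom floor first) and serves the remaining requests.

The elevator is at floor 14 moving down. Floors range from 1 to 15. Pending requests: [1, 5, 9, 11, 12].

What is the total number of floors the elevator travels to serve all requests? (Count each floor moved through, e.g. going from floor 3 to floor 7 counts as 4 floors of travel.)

Answer: 13

Derivation:
Start at floor 14 moving down, LOOK stop order: [12, 11, 9, 5, 1]
  14 → 12: |12-14| = 2, total = 2
  12 → 11: |11-12| = 1, total = 3
  11 → 9: |9-11| = 2, total = 5
  9 → 5: |5-9| = 4, total = 9
  5 → 1: |1-5| = 4, total = 13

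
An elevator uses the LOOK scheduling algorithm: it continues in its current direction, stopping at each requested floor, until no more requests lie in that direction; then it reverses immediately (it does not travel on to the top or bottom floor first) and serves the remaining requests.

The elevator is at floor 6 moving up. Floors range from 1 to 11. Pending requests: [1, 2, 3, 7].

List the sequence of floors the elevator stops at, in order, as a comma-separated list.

Current: 6, moving UP
Serve above first (ascending): [7]
Then reverse, serve below (descending): [3, 2, 1]

Answer: 7, 3, 2, 1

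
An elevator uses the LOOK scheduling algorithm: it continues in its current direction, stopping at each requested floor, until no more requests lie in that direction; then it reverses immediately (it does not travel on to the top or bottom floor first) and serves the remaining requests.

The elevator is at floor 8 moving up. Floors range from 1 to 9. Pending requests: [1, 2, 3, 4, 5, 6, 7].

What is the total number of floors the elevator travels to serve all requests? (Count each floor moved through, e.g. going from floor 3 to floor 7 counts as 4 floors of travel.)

Answer: 7

Derivation:
Start at floor 8 moving up, LOOK stop order: [7, 6, 5, 4, 3, 2, 1]
  8 → 7: |7-8| = 1, total = 1
  7 → 6: |6-7| = 1, total = 2
  6 → 5: |5-6| = 1, total = 3
  5 → 4: |4-5| = 1, total = 4
  4 → 3: |3-4| = 1, total = 5
  3 → 2: |2-3| = 1, total = 6
  2 → 1: |1-2| = 1, total = 7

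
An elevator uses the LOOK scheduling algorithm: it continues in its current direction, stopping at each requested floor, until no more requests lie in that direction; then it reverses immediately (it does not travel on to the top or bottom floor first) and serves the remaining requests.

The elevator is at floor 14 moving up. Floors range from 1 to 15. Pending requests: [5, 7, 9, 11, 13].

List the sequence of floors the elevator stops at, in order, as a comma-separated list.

Answer: 13, 11, 9, 7, 5

Derivation:
Current: 14, moving UP
Serve above first (ascending): []
Then reverse, serve below (descending): [13, 11, 9, 7, 5]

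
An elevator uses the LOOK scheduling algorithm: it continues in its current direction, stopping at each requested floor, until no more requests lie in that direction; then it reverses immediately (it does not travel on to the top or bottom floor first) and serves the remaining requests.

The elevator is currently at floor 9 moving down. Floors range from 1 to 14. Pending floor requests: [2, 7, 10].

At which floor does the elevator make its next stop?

Current floor: 9, direction: down
Requests above: [10]
Requests below: [2, 7]
Moving down and requests lie below → nearest below is max([2, 7]) = 7

Answer: 7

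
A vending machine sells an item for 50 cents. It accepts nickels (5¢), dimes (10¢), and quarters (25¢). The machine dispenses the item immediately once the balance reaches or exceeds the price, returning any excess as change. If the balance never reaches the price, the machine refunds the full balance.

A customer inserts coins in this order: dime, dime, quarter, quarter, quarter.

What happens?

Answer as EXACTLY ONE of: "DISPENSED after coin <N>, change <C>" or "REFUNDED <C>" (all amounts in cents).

Price: 50¢
Coin 1 (dime, 10¢): balance = 10¢
Coin 2 (dime, 10¢): balance = 20¢
Coin 3 (quarter, 25¢): balance = 45¢
Coin 4 (quarter, 25¢): balance = 70¢
  → balance >= price → DISPENSE, change = 70 - 50 = 20¢

Answer: DISPENSED after coin 4, change 20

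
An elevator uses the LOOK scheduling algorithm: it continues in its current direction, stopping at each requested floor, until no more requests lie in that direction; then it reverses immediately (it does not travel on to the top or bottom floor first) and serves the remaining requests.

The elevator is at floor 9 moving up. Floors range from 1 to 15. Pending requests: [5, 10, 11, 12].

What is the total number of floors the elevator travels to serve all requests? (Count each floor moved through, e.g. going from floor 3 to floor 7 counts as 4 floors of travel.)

Answer: 10

Derivation:
Start at floor 9 moving up, LOOK stop order: [10, 11, 12, 5]
  9 → 10: |10-9| = 1, total = 1
  10 → 11: |11-10| = 1, total = 2
  11 → 12: |12-11| = 1, total = 3
  12 → 5: |5-12| = 7, total = 10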